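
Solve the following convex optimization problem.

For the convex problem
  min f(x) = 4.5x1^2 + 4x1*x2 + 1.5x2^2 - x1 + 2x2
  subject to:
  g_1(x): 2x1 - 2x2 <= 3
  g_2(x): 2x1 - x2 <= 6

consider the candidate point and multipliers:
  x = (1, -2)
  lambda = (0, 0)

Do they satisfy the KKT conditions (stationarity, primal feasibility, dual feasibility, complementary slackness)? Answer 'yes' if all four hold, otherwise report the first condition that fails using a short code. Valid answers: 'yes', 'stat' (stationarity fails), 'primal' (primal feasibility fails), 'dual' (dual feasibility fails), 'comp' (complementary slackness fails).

Gradient of f: grad f(x) = Q x + c = (0, 0)
Constraint values g_i(x) = a_i^T x - b_i:
  g_1((1, -2)) = 3
  g_2((1, -2)) = -2
Stationarity residual: grad f(x) + sum_i lambda_i a_i = (0, 0)
  -> stationarity OK
Primal feasibility (all g_i <= 0): FAILS
Dual feasibility (all lambda_i >= 0): OK
Complementary slackness (lambda_i * g_i(x) = 0 for all i): OK

Verdict: the first failing condition is primal_feasibility -> primal.

primal


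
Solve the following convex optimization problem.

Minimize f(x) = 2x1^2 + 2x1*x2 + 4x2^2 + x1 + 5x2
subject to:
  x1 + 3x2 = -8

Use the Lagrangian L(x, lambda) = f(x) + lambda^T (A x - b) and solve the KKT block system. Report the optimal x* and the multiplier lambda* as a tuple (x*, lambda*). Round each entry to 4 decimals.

Form the Lagrangian:
  L(x, lambda) = (1/2) x^T Q x + c^T x + lambda^T (A x - b)
Stationarity (grad_x L = 0): Q x + c + A^T lambda = 0.
Primal feasibility: A x = b.

This gives the KKT block system:
  [ Q   A^T ] [ x     ]   [-c ]
  [ A    0  ] [ lambda ] = [ b ]

Solving the linear system:
  x*      = (-0.3125, -2.5625)
  lambda* = (5.375)
  f(x*)   = 14.9375

x* = (-0.3125, -2.5625), lambda* = (5.375)


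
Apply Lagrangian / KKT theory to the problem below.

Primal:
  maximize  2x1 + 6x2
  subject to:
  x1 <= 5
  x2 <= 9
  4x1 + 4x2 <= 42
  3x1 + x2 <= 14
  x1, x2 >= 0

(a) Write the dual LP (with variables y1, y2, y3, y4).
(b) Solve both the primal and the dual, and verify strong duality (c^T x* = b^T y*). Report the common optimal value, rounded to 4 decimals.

The standard primal-dual pair for 'max c^T x s.t. A x <= b, x >= 0' is:
  Dual:  min b^T y  s.t.  A^T y >= c,  y >= 0.

So the dual LP is:
  minimize  5y1 + 9y2 + 42y3 + 14y4
  subject to:
    y1 + 4y3 + 3y4 >= 2
    y2 + 4y3 + y4 >= 6
    y1, y2, y3, y4 >= 0

Solving the primal: x* = (1.5, 9).
  primal value c^T x* = 57.
Solving the dual: y* = (0, 4, 0.5, 0).
  dual value b^T y* = 57.
Strong duality: c^T x* = b^T y*. Confirmed.

57


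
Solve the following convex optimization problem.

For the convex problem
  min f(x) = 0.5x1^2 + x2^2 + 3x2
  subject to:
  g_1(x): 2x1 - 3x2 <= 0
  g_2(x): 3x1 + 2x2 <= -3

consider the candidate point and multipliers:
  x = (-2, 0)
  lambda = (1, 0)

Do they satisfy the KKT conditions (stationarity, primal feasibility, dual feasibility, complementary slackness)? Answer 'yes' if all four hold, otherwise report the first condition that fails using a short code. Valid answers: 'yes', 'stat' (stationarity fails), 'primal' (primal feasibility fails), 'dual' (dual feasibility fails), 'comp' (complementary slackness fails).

Gradient of f: grad f(x) = Q x + c = (-2, 3)
Constraint values g_i(x) = a_i^T x - b_i:
  g_1((-2, 0)) = -4
  g_2((-2, 0)) = -3
Stationarity residual: grad f(x) + sum_i lambda_i a_i = (0, 0)
  -> stationarity OK
Primal feasibility (all g_i <= 0): OK
Dual feasibility (all lambda_i >= 0): OK
Complementary slackness (lambda_i * g_i(x) = 0 for all i): FAILS

Verdict: the first failing condition is complementary_slackness -> comp.

comp


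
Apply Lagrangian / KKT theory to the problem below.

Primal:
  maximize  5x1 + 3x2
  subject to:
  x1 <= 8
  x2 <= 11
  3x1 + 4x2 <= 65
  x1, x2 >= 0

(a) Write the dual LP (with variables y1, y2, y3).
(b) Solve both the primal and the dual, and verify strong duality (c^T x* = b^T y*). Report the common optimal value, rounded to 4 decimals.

The standard primal-dual pair for 'max c^T x s.t. A x <= b, x >= 0' is:
  Dual:  min b^T y  s.t.  A^T y >= c,  y >= 0.

So the dual LP is:
  minimize  8y1 + 11y2 + 65y3
  subject to:
    y1 + 3y3 >= 5
    y2 + 4y3 >= 3
    y1, y2, y3 >= 0

Solving the primal: x* = (8, 10.25).
  primal value c^T x* = 70.75.
Solving the dual: y* = (2.75, 0, 0.75).
  dual value b^T y* = 70.75.
Strong duality: c^T x* = b^T y*. Confirmed.

70.75


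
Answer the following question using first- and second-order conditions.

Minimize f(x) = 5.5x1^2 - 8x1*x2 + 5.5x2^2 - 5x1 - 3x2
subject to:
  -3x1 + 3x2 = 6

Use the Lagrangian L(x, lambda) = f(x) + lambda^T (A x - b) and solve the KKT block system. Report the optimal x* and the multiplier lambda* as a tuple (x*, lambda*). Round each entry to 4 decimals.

Form the Lagrangian:
  L(x, lambda) = (1/2) x^T Q x + c^T x + lambda^T (A x - b)
Stationarity (grad_x L = 0): Q x + c + A^T lambda = 0.
Primal feasibility: A x = b.

This gives the KKT block system:
  [ Q   A^T ] [ x     ]   [-c ]
  [ A    0  ] [ lambda ] = [ b ]

Solving the linear system:
  x*      = (0.3333, 2.3333)
  lambda* = (-6.6667)
  f(x*)   = 15.6667

x* = (0.3333, 2.3333), lambda* = (-6.6667)


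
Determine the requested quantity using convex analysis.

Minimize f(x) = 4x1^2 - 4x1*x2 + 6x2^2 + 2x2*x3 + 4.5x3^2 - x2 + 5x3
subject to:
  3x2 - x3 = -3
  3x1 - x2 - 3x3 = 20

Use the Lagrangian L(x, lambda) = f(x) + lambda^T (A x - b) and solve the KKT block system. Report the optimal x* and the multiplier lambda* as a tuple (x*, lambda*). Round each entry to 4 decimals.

Form the Lagrangian:
  L(x, lambda) = (1/2) x^T Q x + c^T x + lambda^T (A x - b)
Stationarity (grad_x L = 0): Q x + c + A^T lambda = 0.
Primal feasibility: A x = b.

This gives the KKT block system:
  [ Q   A^T ] [ x     ]   [-c ]
  [ A    0  ] [ lambda ] = [ b ]

Solving the linear system:
  x*      = (3.2857, -1.9143, -2.7429)
  lambda* = (10.4286, -11.3143)
  f(x*)   = 122.8857

x* = (3.2857, -1.9143, -2.7429), lambda* = (10.4286, -11.3143)


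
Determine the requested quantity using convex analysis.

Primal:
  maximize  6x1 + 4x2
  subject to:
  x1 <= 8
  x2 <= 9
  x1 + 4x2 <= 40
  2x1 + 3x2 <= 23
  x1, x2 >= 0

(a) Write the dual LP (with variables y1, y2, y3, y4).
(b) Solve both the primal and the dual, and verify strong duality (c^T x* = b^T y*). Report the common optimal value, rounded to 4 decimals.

The standard primal-dual pair for 'max c^T x s.t. A x <= b, x >= 0' is:
  Dual:  min b^T y  s.t.  A^T y >= c,  y >= 0.

So the dual LP is:
  minimize  8y1 + 9y2 + 40y3 + 23y4
  subject to:
    y1 + y3 + 2y4 >= 6
    y2 + 4y3 + 3y4 >= 4
    y1, y2, y3, y4 >= 0

Solving the primal: x* = (8, 2.3333).
  primal value c^T x* = 57.3333.
Solving the dual: y* = (3.3333, 0, 0, 1.3333).
  dual value b^T y* = 57.3333.
Strong duality: c^T x* = b^T y*. Confirmed.

57.3333


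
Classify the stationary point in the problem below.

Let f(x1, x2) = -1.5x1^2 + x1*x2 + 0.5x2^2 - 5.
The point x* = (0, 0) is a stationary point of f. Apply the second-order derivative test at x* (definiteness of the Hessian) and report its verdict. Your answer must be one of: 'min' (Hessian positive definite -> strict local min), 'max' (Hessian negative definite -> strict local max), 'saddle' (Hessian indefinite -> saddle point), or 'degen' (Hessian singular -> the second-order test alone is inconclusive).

Compute the Hessian H = grad^2 f:
  H = [[-3, 1], [1, 1]]
Verify stationarity: grad f(x*) = H x* + g = (0, 0).
Eigenvalues of H: -3.2361, 1.2361.
Eigenvalues have mixed signs, so H is indefinite -> x* is a saddle point.

saddle


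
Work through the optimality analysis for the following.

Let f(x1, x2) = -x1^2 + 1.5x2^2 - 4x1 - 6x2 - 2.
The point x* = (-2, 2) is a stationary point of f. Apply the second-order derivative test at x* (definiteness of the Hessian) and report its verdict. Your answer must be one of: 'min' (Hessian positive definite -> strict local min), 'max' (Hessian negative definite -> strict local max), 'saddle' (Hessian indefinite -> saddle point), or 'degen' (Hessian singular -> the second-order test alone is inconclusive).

Compute the Hessian H = grad^2 f:
  H = [[-2, 0], [0, 3]]
Verify stationarity: grad f(x*) = H x* + g = (0, 0).
Eigenvalues of H: -2, 3.
Eigenvalues have mixed signs, so H is indefinite -> x* is a saddle point.

saddle


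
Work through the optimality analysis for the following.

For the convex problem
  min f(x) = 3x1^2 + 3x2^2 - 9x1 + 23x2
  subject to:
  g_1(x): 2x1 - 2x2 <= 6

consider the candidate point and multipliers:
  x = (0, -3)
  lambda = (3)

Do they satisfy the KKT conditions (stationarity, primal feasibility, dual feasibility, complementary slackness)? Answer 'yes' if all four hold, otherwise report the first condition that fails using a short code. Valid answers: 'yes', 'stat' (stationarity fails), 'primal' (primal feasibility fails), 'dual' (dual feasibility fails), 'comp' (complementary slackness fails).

Gradient of f: grad f(x) = Q x + c = (-9, 5)
Constraint values g_i(x) = a_i^T x - b_i:
  g_1((0, -3)) = 0
Stationarity residual: grad f(x) + sum_i lambda_i a_i = (-3, -1)
  -> stationarity FAILS
Primal feasibility (all g_i <= 0): OK
Dual feasibility (all lambda_i >= 0): OK
Complementary slackness (lambda_i * g_i(x) = 0 for all i): OK

Verdict: the first failing condition is stationarity -> stat.

stat


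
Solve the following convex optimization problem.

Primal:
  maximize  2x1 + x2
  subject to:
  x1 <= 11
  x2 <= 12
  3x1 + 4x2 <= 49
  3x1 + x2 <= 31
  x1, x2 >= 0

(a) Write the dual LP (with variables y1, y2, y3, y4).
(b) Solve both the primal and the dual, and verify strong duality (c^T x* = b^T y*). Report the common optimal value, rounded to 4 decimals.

The standard primal-dual pair for 'max c^T x s.t. A x <= b, x >= 0' is:
  Dual:  min b^T y  s.t.  A^T y >= c,  y >= 0.

So the dual LP is:
  minimize  11y1 + 12y2 + 49y3 + 31y4
  subject to:
    y1 + 3y3 + 3y4 >= 2
    y2 + 4y3 + y4 >= 1
    y1, y2, y3, y4 >= 0

Solving the primal: x* = (8.3333, 6).
  primal value c^T x* = 22.6667.
Solving the dual: y* = (0, 0, 0.1111, 0.5556).
  dual value b^T y* = 22.6667.
Strong duality: c^T x* = b^T y*. Confirmed.

22.6667


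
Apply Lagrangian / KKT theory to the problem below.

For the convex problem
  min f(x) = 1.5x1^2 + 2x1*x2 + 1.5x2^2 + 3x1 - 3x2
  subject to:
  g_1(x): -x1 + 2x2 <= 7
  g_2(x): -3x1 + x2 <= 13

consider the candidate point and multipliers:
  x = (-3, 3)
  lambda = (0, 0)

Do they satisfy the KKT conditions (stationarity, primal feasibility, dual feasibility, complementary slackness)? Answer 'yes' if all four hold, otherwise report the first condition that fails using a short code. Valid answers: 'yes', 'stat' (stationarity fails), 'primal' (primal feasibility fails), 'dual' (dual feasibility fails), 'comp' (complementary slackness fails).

Gradient of f: grad f(x) = Q x + c = (0, 0)
Constraint values g_i(x) = a_i^T x - b_i:
  g_1((-3, 3)) = 2
  g_2((-3, 3)) = -1
Stationarity residual: grad f(x) + sum_i lambda_i a_i = (0, 0)
  -> stationarity OK
Primal feasibility (all g_i <= 0): FAILS
Dual feasibility (all lambda_i >= 0): OK
Complementary slackness (lambda_i * g_i(x) = 0 for all i): OK

Verdict: the first failing condition is primal_feasibility -> primal.

primal


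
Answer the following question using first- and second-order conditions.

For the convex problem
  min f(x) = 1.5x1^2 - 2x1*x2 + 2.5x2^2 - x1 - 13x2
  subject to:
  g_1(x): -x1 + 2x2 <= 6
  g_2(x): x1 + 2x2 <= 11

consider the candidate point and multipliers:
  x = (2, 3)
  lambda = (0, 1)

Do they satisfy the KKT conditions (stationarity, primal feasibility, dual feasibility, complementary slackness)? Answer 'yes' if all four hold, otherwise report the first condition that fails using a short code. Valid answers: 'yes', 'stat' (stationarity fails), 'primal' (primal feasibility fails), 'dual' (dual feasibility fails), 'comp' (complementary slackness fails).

Gradient of f: grad f(x) = Q x + c = (-1, -2)
Constraint values g_i(x) = a_i^T x - b_i:
  g_1((2, 3)) = -2
  g_2((2, 3)) = -3
Stationarity residual: grad f(x) + sum_i lambda_i a_i = (0, 0)
  -> stationarity OK
Primal feasibility (all g_i <= 0): OK
Dual feasibility (all lambda_i >= 0): OK
Complementary slackness (lambda_i * g_i(x) = 0 for all i): FAILS

Verdict: the first failing condition is complementary_slackness -> comp.

comp


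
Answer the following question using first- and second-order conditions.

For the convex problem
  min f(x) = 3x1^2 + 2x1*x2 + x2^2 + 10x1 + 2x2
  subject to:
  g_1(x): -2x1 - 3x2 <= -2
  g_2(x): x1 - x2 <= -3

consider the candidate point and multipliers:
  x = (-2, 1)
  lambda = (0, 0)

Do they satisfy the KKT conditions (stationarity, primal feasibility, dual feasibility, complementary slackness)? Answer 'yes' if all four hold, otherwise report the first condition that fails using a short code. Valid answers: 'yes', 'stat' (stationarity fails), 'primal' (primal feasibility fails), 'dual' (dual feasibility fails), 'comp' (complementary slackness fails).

Gradient of f: grad f(x) = Q x + c = (0, 0)
Constraint values g_i(x) = a_i^T x - b_i:
  g_1((-2, 1)) = 3
  g_2((-2, 1)) = 0
Stationarity residual: grad f(x) + sum_i lambda_i a_i = (0, 0)
  -> stationarity OK
Primal feasibility (all g_i <= 0): FAILS
Dual feasibility (all lambda_i >= 0): OK
Complementary slackness (lambda_i * g_i(x) = 0 for all i): OK

Verdict: the first failing condition is primal_feasibility -> primal.

primal


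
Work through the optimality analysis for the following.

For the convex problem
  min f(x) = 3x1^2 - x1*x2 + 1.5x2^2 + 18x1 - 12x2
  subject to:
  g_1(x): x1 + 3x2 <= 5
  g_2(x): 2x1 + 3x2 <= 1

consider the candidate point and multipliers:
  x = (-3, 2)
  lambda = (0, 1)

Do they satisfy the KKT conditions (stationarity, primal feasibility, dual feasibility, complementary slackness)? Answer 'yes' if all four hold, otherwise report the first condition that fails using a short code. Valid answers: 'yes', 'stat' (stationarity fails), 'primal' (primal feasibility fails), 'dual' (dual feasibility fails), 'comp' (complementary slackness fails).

Gradient of f: grad f(x) = Q x + c = (-2, -3)
Constraint values g_i(x) = a_i^T x - b_i:
  g_1((-3, 2)) = -2
  g_2((-3, 2)) = -1
Stationarity residual: grad f(x) + sum_i lambda_i a_i = (0, 0)
  -> stationarity OK
Primal feasibility (all g_i <= 0): OK
Dual feasibility (all lambda_i >= 0): OK
Complementary slackness (lambda_i * g_i(x) = 0 for all i): FAILS

Verdict: the first failing condition is complementary_slackness -> comp.

comp


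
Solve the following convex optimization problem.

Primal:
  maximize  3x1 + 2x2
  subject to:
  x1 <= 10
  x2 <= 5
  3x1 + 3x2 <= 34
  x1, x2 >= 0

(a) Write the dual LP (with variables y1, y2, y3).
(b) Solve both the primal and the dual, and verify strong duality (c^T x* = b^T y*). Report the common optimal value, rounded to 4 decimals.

The standard primal-dual pair for 'max c^T x s.t. A x <= b, x >= 0' is:
  Dual:  min b^T y  s.t.  A^T y >= c,  y >= 0.

So the dual LP is:
  minimize  10y1 + 5y2 + 34y3
  subject to:
    y1 + 3y3 >= 3
    y2 + 3y3 >= 2
    y1, y2, y3 >= 0

Solving the primal: x* = (10, 1.3333).
  primal value c^T x* = 32.6667.
Solving the dual: y* = (1, 0, 0.6667).
  dual value b^T y* = 32.6667.
Strong duality: c^T x* = b^T y*. Confirmed.

32.6667


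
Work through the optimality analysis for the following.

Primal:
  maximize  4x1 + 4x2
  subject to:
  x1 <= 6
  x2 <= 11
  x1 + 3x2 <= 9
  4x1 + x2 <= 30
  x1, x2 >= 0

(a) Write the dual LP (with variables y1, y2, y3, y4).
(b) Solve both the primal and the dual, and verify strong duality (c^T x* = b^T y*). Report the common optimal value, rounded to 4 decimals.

The standard primal-dual pair for 'max c^T x s.t. A x <= b, x >= 0' is:
  Dual:  min b^T y  s.t.  A^T y >= c,  y >= 0.

So the dual LP is:
  minimize  6y1 + 11y2 + 9y3 + 30y4
  subject to:
    y1 + y3 + 4y4 >= 4
    y2 + 3y3 + y4 >= 4
    y1, y2, y3, y4 >= 0

Solving the primal: x* = (6, 1).
  primal value c^T x* = 28.
Solving the dual: y* = (2.6667, 0, 1.3333, 0).
  dual value b^T y* = 28.
Strong duality: c^T x* = b^T y*. Confirmed.

28


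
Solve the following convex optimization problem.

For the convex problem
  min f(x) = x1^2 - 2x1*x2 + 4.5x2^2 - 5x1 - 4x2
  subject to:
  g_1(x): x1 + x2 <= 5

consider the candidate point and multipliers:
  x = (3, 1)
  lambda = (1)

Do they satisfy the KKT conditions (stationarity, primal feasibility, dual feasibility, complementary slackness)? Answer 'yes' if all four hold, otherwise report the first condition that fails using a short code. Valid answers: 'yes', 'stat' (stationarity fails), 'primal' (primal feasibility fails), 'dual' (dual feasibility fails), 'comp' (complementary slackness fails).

Gradient of f: grad f(x) = Q x + c = (-1, -1)
Constraint values g_i(x) = a_i^T x - b_i:
  g_1((3, 1)) = -1
Stationarity residual: grad f(x) + sum_i lambda_i a_i = (0, 0)
  -> stationarity OK
Primal feasibility (all g_i <= 0): OK
Dual feasibility (all lambda_i >= 0): OK
Complementary slackness (lambda_i * g_i(x) = 0 for all i): FAILS

Verdict: the first failing condition is complementary_slackness -> comp.

comp


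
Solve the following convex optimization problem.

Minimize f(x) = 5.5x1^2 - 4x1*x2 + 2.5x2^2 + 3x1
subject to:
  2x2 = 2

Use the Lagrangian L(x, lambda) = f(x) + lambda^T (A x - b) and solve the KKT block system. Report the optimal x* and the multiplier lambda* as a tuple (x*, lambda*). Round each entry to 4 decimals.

Form the Lagrangian:
  L(x, lambda) = (1/2) x^T Q x + c^T x + lambda^T (A x - b)
Stationarity (grad_x L = 0): Q x + c + A^T lambda = 0.
Primal feasibility: A x = b.

This gives the KKT block system:
  [ Q   A^T ] [ x     ]   [-c ]
  [ A    0  ] [ lambda ] = [ b ]

Solving the linear system:
  x*      = (0.0909, 1)
  lambda* = (-2.3182)
  f(x*)   = 2.4545

x* = (0.0909, 1), lambda* = (-2.3182)


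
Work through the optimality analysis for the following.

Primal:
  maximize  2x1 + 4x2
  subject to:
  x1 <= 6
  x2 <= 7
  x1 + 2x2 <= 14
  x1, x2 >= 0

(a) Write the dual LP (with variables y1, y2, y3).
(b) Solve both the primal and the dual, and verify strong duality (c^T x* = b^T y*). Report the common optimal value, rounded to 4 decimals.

The standard primal-dual pair for 'max c^T x s.t. A x <= b, x >= 0' is:
  Dual:  min b^T y  s.t.  A^T y >= c,  y >= 0.

So the dual LP is:
  minimize  6y1 + 7y2 + 14y3
  subject to:
    y1 + y3 >= 2
    y2 + 2y3 >= 4
    y1, y2, y3 >= 0

Solving the primal: x* = (0, 7).
  primal value c^T x* = 28.
Solving the dual: y* = (0, 0, 2).
  dual value b^T y* = 28.
Strong duality: c^T x* = b^T y*. Confirmed.

28


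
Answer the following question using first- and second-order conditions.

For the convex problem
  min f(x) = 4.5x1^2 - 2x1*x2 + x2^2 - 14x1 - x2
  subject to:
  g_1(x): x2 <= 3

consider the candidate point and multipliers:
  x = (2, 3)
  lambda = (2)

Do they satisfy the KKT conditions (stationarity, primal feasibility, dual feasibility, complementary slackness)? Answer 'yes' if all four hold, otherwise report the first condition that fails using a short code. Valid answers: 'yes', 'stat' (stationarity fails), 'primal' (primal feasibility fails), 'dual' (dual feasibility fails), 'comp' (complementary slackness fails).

Gradient of f: grad f(x) = Q x + c = (-2, 1)
Constraint values g_i(x) = a_i^T x - b_i:
  g_1((2, 3)) = 0
Stationarity residual: grad f(x) + sum_i lambda_i a_i = (-2, 3)
  -> stationarity FAILS
Primal feasibility (all g_i <= 0): OK
Dual feasibility (all lambda_i >= 0): OK
Complementary slackness (lambda_i * g_i(x) = 0 for all i): OK

Verdict: the first failing condition is stationarity -> stat.

stat


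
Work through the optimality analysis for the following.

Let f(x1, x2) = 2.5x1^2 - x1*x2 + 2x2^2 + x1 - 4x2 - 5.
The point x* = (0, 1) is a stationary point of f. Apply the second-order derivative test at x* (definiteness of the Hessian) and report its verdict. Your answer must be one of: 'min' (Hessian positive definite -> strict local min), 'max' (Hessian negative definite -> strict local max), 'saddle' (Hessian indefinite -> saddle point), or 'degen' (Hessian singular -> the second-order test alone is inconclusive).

Compute the Hessian H = grad^2 f:
  H = [[5, -1], [-1, 4]]
Verify stationarity: grad f(x*) = H x* + g = (0, 0).
Eigenvalues of H: 3.382, 5.618.
Both eigenvalues > 0, so H is positive definite -> x* is a strict local min.

min


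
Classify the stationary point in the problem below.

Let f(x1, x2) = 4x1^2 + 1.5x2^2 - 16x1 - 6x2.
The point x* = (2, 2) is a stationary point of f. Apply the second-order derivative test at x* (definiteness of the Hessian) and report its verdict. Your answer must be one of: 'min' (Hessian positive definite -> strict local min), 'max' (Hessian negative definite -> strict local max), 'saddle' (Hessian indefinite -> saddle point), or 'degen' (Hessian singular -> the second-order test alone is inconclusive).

Compute the Hessian H = grad^2 f:
  H = [[8, 0], [0, 3]]
Verify stationarity: grad f(x*) = H x* + g = (0, 0).
Eigenvalues of H: 3, 8.
Both eigenvalues > 0, so H is positive definite -> x* is a strict local min.

min


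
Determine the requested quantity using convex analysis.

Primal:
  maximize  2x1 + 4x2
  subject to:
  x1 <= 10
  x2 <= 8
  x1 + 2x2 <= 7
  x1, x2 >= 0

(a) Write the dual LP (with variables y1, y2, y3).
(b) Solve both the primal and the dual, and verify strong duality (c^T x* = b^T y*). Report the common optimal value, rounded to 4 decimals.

The standard primal-dual pair for 'max c^T x s.t. A x <= b, x >= 0' is:
  Dual:  min b^T y  s.t.  A^T y >= c,  y >= 0.

So the dual LP is:
  minimize  10y1 + 8y2 + 7y3
  subject to:
    y1 + y3 >= 2
    y2 + 2y3 >= 4
    y1, y2, y3 >= 0

Solving the primal: x* = (7, 0).
  primal value c^T x* = 14.
Solving the dual: y* = (0, 0, 2).
  dual value b^T y* = 14.
Strong duality: c^T x* = b^T y*. Confirmed.

14


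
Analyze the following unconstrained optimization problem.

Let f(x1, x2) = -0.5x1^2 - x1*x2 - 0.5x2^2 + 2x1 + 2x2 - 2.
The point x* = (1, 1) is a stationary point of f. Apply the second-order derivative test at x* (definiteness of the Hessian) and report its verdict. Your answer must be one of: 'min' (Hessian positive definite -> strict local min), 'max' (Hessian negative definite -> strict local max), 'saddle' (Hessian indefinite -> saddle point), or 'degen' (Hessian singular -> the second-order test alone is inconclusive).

Compute the Hessian H = grad^2 f:
  H = [[-1, -1], [-1, -1]]
Verify stationarity: grad f(x*) = H x* + g = (0, 0).
Eigenvalues of H: -2, 0.
H has a zero eigenvalue (singular; negative semidefinite but not definite), so H is neither positive definite, negative definite, nor indefinite. The second-order test alone is inconclusive -> degen.
(Indeed, f is constant along the null direction of H through x*, so x* is not a strict local extremum.)

degen


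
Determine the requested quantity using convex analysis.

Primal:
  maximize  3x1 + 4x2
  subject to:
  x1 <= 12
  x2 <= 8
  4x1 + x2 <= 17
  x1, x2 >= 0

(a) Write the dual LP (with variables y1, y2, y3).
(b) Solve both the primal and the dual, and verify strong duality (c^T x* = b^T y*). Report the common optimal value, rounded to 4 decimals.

The standard primal-dual pair for 'max c^T x s.t. A x <= b, x >= 0' is:
  Dual:  min b^T y  s.t.  A^T y >= c,  y >= 0.

So the dual LP is:
  minimize  12y1 + 8y2 + 17y3
  subject to:
    y1 + 4y3 >= 3
    y2 + y3 >= 4
    y1, y2, y3 >= 0

Solving the primal: x* = (2.25, 8).
  primal value c^T x* = 38.75.
Solving the dual: y* = (0, 3.25, 0.75).
  dual value b^T y* = 38.75.
Strong duality: c^T x* = b^T y*. Confirmed.

38.75


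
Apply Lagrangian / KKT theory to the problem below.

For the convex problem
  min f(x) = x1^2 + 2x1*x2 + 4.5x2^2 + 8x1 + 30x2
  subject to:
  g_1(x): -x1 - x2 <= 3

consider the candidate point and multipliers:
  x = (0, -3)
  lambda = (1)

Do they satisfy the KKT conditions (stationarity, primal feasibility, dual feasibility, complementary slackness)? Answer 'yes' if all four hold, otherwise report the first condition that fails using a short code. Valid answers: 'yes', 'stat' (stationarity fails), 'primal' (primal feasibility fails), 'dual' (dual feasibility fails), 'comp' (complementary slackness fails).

Gradient of f: grad f(x) = Q x + c = (2, 3)
Constraint values g_i(x) = a_i^T x - b_i:
  g_1((0, -3)) = 0
Stationarity residual: grad f(x) + sum_i lambda_i a_i = (1, 2)
  -> stationarity FAILS
Primal feasibility (all g_i <= 0): OK
Dual feasibility (all lambda_i >= 0): OK
Complementary slackness (lambda_i * g_i(x) = 0 for all i): OK

Verdict: the first failing condition is stationarity -> stat.

stat


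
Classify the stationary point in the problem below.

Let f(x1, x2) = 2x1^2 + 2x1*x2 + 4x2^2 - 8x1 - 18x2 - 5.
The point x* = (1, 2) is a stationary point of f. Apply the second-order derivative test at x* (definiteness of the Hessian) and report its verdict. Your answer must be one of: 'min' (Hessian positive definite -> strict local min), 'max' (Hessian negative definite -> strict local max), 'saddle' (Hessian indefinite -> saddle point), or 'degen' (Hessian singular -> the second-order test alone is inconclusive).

Compute the Hessian H = grad^2 f:
  H = [[4, 2], [2, 8]]
Verify stationarity: grad f(x*) = H x* + g = (0, 0).
Eigenvalues of H: 3.1716, 8.8284.
Both eigenvalues > 0, so H is positive definite -> x* is a strict local min.

min


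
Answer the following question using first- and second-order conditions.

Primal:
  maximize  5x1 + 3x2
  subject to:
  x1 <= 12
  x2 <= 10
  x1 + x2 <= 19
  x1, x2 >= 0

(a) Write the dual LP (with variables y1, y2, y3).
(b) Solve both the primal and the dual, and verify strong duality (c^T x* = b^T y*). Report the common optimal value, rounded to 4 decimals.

The standard primal-dual pair for 'max c^T x s.t. A x <= b, x >= 0' is:
  Dual:  min b^T y  s.t.  A^T y >= c,  y >= 0.

So the dual LP is:
  minimize  12y1 + 10y2 + 19y3
  subject to:
    y1 + y3 >= 5
    y2 + y3 >= 3
    y1, y2, y3 >= 0

Solving the primal: x* = (12, 7).
  primal value c^T x* = 81.
Solving the dual: y* = (2, 0, 3).
  dual value b^T y* = 81.
Strong duality: c^T x* = b^T y*. Confirmed.

81


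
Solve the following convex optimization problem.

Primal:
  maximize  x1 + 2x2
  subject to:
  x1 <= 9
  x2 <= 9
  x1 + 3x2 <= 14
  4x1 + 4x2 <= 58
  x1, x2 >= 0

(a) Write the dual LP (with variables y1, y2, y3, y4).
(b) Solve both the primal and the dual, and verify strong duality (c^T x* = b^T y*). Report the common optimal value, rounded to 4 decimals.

The standard primal-dual pair for 'max c^T x s.t. A x <= b, x >= 0' is:
  Dual:  min b^T y  s.t.  A^T y >= c,  y >= 0.

So the dual LP is:
  minimize  9y1 + 9y2 + 14y3 + 58y4
  subject to:
    y1 + y3 + 4y4 >= 1
    y2 + 3y3 + 4y4 >= 2
    y1, y2, y3, y4 >= 0

Solving the primal: x* = (9, 1.6667).
  primal value c^T x* = 12.3333.
Solving the dual: y* = (0.3333, 0, 0.6667, 0).
  dual value b^T y* = 12.3333.
Strong duality: c^T x* = b^T y*. Confirmed.

12.3333


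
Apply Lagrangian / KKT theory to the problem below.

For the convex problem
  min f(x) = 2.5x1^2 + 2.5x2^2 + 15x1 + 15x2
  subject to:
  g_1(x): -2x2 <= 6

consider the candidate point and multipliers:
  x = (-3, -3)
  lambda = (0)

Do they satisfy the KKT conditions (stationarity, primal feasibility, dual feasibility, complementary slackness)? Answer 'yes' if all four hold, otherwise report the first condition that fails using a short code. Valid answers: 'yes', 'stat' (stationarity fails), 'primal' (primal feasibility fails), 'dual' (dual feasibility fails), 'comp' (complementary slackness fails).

Gradient of f: grad f(x) = Q x + c = (0, 0)
Constraint values g_i(x) = a_i^T x - b_i:
  g_1((-3, -3)) = 0
Stationarity residual: grad f(x) + sum_i lambda_i a_i = (0, 0)
  -> stationarity OK
Primal feasibility (all g_i <= 0): OK
Dual feasibility (all lambda_i >= 0): OK
Complementary slackness (lambda_i * g_i(x) = 0 for all i): OK

Verdict: yes, KKT holds.

yes


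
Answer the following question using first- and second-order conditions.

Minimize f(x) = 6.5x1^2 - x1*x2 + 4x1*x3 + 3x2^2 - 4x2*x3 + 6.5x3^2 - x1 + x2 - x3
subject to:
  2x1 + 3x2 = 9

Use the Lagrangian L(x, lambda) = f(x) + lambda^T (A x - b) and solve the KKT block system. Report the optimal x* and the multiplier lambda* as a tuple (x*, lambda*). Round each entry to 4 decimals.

Form the Lagrangian:
  L(x, lambda) = (1/2) x^T Q x + c^T x + lambda^T (A x - b)
Stationarity (grad_x L = 0): Q x + c + A^T lambda = 0.
Primal feasibility: A x = b.

This gives the KKT block system:
  [ Q   A^T ] [ x     ]   [-c ]
  [ A    0  ] [ lambda ] = [ b ]

Solving the linear system:
  x*      = (0.7363, 2.5091, 0.6224)
  lambda* = (-4.2763)
  f(x*)   = 19.8184

x* = (0.7363, 2.5091, 0.6224), lambda* = (-4.2763)


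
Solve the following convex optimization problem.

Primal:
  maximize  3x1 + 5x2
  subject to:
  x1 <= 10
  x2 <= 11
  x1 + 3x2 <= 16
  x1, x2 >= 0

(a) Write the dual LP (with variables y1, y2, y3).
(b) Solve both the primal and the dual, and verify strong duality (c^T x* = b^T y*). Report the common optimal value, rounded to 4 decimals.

The standard primal-dual pair for 'max c^T x s.t. A x <= b, x >= 0' is:
  Dual:  min b^T y  s.t.  A^T y >= c,  y >= 0.

So the dual LP is:
  minimize  10y1 + 11y2 + 16y3
  subject to:
    y1 + y3 >= 3
    y2 + 3y3 >= 5
    y1, y2, y3 >= 0

Solving the primal: x* = (10, 2).
  primal value c^T x* = 40.
Solving the dual: y* = (1.3333, 0, 1.6667).
  dual value b^T y* = 40.
Strong duality: c^T x* = b^T y*. Confirmed.

40


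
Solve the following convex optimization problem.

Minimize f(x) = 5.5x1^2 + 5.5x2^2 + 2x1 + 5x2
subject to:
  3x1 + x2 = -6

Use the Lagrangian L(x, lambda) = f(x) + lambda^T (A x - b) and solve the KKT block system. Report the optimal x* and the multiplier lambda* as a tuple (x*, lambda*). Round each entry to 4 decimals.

Form the Lagrangian:
  L(x, lambda) = (1/2) x^T Q x + c^T x + lambda^T (A x - b)
Stationarity (grad_x L = 0): Q x + c + A^T lambda = 0.
Primal feasibility: A x = b.

This gives the KKT block system:
  [ Q   A^T ] [ x     ]   [-c ]
  [ A    0  ] [ lambda ] = [ b ]

Solving the linear system:
  x*      = (-1.6818, -0.9545)
  lambda* = (5.5)
  f(x*)   = 12.4318

x* = (-1.6818, -0.9545), lambda* = (5.5)


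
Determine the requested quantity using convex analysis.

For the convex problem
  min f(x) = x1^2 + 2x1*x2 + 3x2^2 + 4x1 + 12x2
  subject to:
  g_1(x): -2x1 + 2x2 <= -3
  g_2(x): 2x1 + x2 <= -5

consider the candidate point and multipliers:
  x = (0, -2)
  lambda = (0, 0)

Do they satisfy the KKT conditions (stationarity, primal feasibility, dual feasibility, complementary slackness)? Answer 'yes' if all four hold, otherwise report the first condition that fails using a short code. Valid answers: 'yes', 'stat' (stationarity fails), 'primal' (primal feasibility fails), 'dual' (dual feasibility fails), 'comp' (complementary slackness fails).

Gradient of f: grad f(x) = Q x + c = (0, 0)
Constraint values g_i(x) = a_i^T x - b_i:
  g_1((0, -2)) = -1
  g_2((0, -2)) = 3
Stationarity residual: grad f(x) + sum_i lambda_i a_i = (0, 0)
  -> stationarity OK
Primal feasibility (all g_i <= 0): FAILS
Dual feasibility (all lambda_i >= 0): OK
Complementary slackness (lambda_i * g_i(x) = 0 for all i): OK

Verdict: the first failing condition is primal_feasibility -> primal.

primal


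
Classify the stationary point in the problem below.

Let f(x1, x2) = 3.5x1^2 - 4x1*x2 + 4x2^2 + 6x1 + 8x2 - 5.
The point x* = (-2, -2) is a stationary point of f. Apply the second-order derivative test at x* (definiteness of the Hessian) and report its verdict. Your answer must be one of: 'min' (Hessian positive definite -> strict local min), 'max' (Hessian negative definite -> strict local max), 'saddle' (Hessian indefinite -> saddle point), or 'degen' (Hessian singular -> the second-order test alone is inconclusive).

Compute the Hessian H = grad^2 f:
  H = [[7, -4], [-4, 8]]
Verify stationarity: grad f(x*) = H x* + g = (0, 0).
Eigenvalues of H: 3.4689, 11.5311.
Both eigenvalues > 0, so H is positive definite -> x* is a strict local min.

min


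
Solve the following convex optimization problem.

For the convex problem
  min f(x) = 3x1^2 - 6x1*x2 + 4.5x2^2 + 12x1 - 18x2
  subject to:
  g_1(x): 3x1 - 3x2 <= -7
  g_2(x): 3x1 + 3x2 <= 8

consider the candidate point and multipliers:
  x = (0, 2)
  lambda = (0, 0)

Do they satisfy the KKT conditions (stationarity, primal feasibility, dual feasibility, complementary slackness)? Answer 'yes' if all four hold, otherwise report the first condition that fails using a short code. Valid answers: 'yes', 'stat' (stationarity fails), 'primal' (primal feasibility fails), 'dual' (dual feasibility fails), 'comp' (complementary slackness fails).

Gradient of f: grad f(x) = Q x + c = (0, 0)
Constraint values g_i(x) = a_i^T x - b_i:
  g_1((0, 2)) = 1
  g_2((0, 2)) = -2
Stationarity residual: grad f(x) + sum_i lambda_i a_i = (0, 0)
  -> stationarity OK
Primal feasibility (all g_i <= 0): FAILS
Dual feasibility (all lambda_i >= 0): OK
Complementary slackness (lambda_i * g_i(x) = 0 for all i): OK

Verdict: the first failing condition is primal_feasibility -> primal.

primal


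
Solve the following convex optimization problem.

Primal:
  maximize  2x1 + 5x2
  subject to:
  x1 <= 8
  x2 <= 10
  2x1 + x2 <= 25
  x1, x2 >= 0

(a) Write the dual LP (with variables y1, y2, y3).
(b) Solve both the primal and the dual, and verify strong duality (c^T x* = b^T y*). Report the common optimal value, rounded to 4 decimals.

The standard primal-dual pair for 'max c^T x s.t. A x <= b, x >= 0' is:
  Dual:  min b^T y  s.t.  A^T y >= c,  y >= 0.

So the dual LP is:
  minimize  8y1 + 10y2 + 25y3
  subject to:
    y1 + 2y3 >= 2
    y2 + y3 >= 5
    y1, y2, y3 >= 0

Solving the primal: x* = (7.5, 10).
  primal value c^T x* = 65.
Solving the dual: y* = (0, 4, 1).
  dual value b^T y* = 65.
Strong duality: c^T x* = b^T y*. Confirmed.

65


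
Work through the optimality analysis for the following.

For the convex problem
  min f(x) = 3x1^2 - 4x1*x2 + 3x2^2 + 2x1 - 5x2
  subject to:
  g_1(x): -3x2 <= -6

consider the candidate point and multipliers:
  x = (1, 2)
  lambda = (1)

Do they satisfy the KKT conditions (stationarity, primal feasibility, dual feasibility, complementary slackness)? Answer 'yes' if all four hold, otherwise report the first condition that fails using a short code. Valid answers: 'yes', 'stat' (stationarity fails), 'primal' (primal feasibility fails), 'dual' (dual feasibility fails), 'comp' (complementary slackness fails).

Gradient of f: grad f(x) = Q x + c = (0, 3)
Constraint values g_i(x) = a_i^T x - b_i:
  g_1((1, 2)) = 0
Stationarity residual: grad f(x) + sum_i lambda_i a_i = (0, 0)
  -> stationarity OK
Primal feasibility (all g_i <= 0): OK
Dual feasibility (all lambda_i >= 0): OK
Complementary slackness (lambda_i * g_i(x) = 0 for all i): OK

Verdict: yes, KKT holds.

yes


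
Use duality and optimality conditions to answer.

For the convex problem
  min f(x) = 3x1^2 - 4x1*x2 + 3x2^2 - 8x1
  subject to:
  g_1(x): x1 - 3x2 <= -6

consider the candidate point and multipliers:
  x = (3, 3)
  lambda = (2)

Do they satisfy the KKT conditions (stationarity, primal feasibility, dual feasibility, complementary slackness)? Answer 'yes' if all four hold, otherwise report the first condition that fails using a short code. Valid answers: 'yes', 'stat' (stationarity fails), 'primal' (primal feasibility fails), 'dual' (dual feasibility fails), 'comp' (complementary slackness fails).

Gradient of f: grad f(x) = Q x + c = (-2, 6)
Constraint values g_i(x) = a_i^T x - b_i:
  g_1((3, 3)) = 0
Stationarity residual: grad f(x) + sum_i lambda_i a_i = (0, 0)
  -> stationarity OK
Primal feasibility (all g_i <= 0): OK
Dual feasibility (all lambda_i >= 0): OK
Complementary slackness (lambda_i * g_i(x) = 0 for all i): OK

Verdict: yes, KKT holds.

yes


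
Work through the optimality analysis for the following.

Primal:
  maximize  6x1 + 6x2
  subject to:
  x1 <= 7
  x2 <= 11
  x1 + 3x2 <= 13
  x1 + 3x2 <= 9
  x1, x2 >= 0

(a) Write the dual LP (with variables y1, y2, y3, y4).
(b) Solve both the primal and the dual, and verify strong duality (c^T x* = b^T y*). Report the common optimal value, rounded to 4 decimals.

The standard primal-dual pair for 'max c^T x s.t. A x <= b, x >= 0' is:
  Dual:  min b^T y  s.t.  A^T y >= c,  y >= 0.

So the dual LP is:
  minimize  7y1 + 11y2 + 13y3 + 9y4
  subject to:
    y1 + y3 + y4 >= 6
    y2 + 3y3 + 3y4 >= 6
    y1, y2, y3, y4 >= 0

Solving the primal: x* = (7, 0.6667).
  primal value c^T x* = 46.
Solving the dual: y* = (4, 0, 0, 2).
  dual value b^T y* = 46.
Strong duality: c^T x* = b^T y*. Confirmed.

46


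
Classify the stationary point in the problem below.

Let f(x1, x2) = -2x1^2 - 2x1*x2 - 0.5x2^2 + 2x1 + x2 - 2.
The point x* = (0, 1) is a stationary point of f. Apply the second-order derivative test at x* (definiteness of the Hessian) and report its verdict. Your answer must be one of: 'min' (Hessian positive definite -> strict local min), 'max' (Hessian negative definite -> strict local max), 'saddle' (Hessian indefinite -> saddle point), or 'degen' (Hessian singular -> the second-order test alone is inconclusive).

Compute the Hessian H = grad^2 f:
  H = [[-4, -2], [-2, -1]]
Verify stationarity: grad f(x*) = H x* + g = (0, 0).
Eigenvalues of H: -5, 0.
H has a zero eigenvalue (singular; negative semidefinite but not definite), so H is neither positive definite, negative definite, nor indefinite. The second-order test alone is inconclusive -> degen.
(Indeed, f is constant along the null direction of H through x*, so x* is not a strict local extremum.)

degen


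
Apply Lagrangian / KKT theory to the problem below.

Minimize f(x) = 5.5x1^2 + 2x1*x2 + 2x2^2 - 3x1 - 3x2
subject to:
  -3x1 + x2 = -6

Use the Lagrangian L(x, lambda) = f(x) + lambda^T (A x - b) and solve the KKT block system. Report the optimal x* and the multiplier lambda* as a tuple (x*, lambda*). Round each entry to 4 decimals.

Form the Lagrangian:
  L(x, lambda) = (1/2) x^T Q x + c^T x + lambda^T (A x - b)
Stationarity (grad_x L = 0): Q x + c + A^T lambda = 0.
Primal feasibility: A x = b.

This gives the KKT block system:
  [ Q   A^T ] [ x     ]   [-c ]
  [ A    0  ] [ lambda ] = [ b ]

Solving the linear system:
  x*      = (1.6271, -1.1186)
  lambda* = (4.2203)
  f(x*)   = 11.8983

x* = (1.6271, -1.1186), lambda* = (4.2203)


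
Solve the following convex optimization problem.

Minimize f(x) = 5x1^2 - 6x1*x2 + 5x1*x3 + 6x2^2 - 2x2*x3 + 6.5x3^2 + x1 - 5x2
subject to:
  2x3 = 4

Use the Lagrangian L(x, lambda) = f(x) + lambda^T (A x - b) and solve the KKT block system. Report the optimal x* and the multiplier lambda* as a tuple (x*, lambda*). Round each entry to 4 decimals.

Form the Lagrangian:
  L(x, lambda) = (1/2) x^T Q x + c^T x + lambda^T (A x - b)
Stationarity (grad_x L = 0): Q x + c + A^T lambda = 0.
Primal feasibility: A x = b.

This gives the KKT block system:
  [ Q   A^T ] [ x     ]   [-c ]
  [ A    0  ] [ lambda ] = [ b ]

Solving the linear system:
  x*      = (-0.9286, 0.2857, 2)
  lambda* = (-10.3929)
  f(x*)   = 19.6071

x* = (-0.9286, 0.2857, 2), lambda* = (-10.3929)


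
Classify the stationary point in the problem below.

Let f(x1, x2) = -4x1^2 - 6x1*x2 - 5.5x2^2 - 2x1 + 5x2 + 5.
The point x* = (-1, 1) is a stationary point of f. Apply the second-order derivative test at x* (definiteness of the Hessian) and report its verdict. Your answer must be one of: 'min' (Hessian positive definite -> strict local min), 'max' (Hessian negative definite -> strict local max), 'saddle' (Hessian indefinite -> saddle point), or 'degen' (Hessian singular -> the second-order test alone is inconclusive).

Compute the Hessian H = grad^2 f:
  H = [[-8, -6], [-6, -11]]
Verify stationarity: grad f(x*) = H x* + g = (0, 0).
Eigenvalues of H: -15.6847, -3.3153.
Both eigenvalues < 0, so H is negative definite -> x* is a strict local max.

max


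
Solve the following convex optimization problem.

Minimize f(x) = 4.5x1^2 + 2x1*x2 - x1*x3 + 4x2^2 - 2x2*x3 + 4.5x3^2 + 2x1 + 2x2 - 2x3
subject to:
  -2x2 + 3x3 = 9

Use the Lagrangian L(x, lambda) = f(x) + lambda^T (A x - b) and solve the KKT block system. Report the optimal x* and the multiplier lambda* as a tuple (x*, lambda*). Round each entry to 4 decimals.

Form the Lagrangian:
  L(x, lambda) = (1/2) x^T Q x + c^T x + lambda^T (A x - b)
Stationarity (grad_x L = 0): Q x + c + A^T lambda = 0.
Primal feasibility: A x = b.

This gives the KKT block system:
  [ Q   A^T ] [ x     ]   [-c ]
  [ A    0  ] [ lambda ] = [ b ]

Solving the linear system:
  x*      = (0.3189, -1.4027, 2.0649)
  lambda* = (-6.3568)
  f(x*)   = 25.4568

x* = (0.3189, -1.4027, 2.0649), lambda* = (-6.3568)
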